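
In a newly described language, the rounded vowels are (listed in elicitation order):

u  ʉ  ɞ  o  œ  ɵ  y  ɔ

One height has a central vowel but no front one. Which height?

high-mid

height            front     central   back    
high              y         ʉ         u       
high-mid          —         ɵ         o       
low-mid           œ         ɞ         ɔ       
Every height has a front member except high-mid, where /ø/ would be expected.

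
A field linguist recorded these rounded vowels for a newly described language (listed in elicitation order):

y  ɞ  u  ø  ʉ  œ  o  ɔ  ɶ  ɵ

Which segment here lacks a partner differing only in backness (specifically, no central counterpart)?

/ɶ/

High: /y/ ~ /ʉ/ ~ /u/
High-mid: /ø/ ~ /ɵ/ ~ /o/
Low-mid: /œ/ ~ /ɞ/ ~ /ɔ/
Low: only /ɶ/ (front); no central partner.
So /ɶ/ is the unpaired segment.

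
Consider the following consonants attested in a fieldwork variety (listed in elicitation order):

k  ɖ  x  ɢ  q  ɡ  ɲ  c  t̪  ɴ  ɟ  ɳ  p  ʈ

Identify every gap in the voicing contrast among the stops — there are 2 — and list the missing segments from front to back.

bilabial: voiceless /p/, voiced —.
dental: voiceless /t̪/, voiced —.
retroflex: voiceless /ʈ/, voiced /ɖ/.
palatal: voiceless /c/, voiced /ɟ/.
velar: voiceless /k/, voiced /ɡ/.
uvular: voiceless /q/, voiced /ɢ/.
Gaps, from front to back: bilabial lacks voiced (/b/); dental lacks voiced (/d̪/).

/b/, /d̪/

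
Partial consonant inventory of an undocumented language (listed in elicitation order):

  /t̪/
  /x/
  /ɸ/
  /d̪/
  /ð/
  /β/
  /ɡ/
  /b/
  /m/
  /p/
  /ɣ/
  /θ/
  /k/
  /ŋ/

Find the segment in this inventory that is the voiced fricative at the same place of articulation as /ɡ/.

/ɣ/

/ɡ/ is a voiced velar stop.
The voiced fricative at the same place is a voiced velar fricative — in this inventory, /ɣ/.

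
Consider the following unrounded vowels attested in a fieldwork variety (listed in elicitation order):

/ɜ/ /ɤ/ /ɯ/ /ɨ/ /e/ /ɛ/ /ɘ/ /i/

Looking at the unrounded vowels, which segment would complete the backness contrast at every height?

/ʌ/

high: front /i/, central /ɨ/, back /ɯ/.
high-mid: front /e/, central /ɘ/, back /ɤ/.
low-mid: front /ɛ/, central /ɜ/, back —.
The low-mid row has no back member, so the gap is the low-mid back unrounded vowel /ʌ/.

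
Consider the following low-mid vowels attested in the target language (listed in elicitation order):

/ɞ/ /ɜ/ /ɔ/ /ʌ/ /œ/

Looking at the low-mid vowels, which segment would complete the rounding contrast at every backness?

front: unrounded —, rounded /œ/.
central: unrounded /ɜ/, rounded /ɞ/.
back: unrounded /ʌ/, rounded /ɔ/.
The front row has no unrounded member, so the gap is the front unrounded vowel /ɛ/.

/ɛ/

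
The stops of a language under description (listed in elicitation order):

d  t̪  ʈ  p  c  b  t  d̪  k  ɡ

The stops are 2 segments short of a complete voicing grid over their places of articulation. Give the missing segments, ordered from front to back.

/ɖ/, /ɟ/

bilabial: voiceless /p/, voiced /b/.
dental: voiceless /t̪/, voiced /d̪/.
alveolar: voiceless /t/, voiced /d/.
retroflex: voiceless /ʈ/, voiced —.
palatal: voiceless /c/, voiced —.
velar: voiceless /k/, voiced /ɡ/.
Gaps, from front to back: retroflex lacks voiced (/ɖ/); palatal lacks voiced (/ɟ/).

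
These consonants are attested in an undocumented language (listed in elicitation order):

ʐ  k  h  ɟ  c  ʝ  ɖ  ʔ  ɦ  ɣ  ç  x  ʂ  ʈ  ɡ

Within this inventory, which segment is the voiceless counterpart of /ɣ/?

/ɣ/ is a voiced velar fricative.
The voiceless counterpart is a voiceless velar fricative — in this inventory, /x/.

/x/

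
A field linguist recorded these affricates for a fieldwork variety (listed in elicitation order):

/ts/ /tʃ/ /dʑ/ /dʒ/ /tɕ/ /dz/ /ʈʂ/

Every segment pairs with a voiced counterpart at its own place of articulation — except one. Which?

/ʈʂ/

Alveolar: /ts/ ~ /dz/
Postalveolar: /tʃ/ ~ /dʒ/
Alveolo-palatal: /tɕ/ ~ /dʑ/
Retroflex: only /ʈʂ/ (voiceless); no voiced partner.
So /ʈʂ/ is the unpaired segment.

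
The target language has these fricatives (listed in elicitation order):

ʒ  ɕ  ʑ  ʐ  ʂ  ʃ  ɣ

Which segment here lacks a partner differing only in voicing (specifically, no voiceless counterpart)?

/ɣ/

Postalveolar: /ʃ/ ~ /ʒ/
Retroflex: /ʂ/ ~ /ʐ/
Alveolo-palatal: /ɕ/ ~ /ʑ/
Velar: only /ɣ/ (voiced); no voiceless partner.
So /ɣ/ is the unpaired segment.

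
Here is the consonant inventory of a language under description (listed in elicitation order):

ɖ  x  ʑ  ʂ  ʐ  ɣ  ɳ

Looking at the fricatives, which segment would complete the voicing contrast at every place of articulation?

place of articulation  voiceless  voiced  
retroflex         ʂ         ʐ       
alveolo-palatal   —         ʑ       
velar             x         ɣ       
The alveolo-palatal row has no voiceless member, so the gap is the voiceless alveolo-palatal fricative /ɕ/.

/ɕ/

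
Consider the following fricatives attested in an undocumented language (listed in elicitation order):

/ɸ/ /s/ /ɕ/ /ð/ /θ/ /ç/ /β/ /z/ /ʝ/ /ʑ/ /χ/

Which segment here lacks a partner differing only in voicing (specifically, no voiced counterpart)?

/χ/

Bilabial: /ɸ/ ~ /β/
Dental: /θ/ ~ /ð/
Alveolar: /s/ ~ /z/
Alveolo-palatal: /ɕ/ ~ /ʑ/
Palatal: /ç/ ~ /ʝ/
Uvular: only /χ/ (voiceless); no voiced partner.
So /χ/ is the unpaired segment.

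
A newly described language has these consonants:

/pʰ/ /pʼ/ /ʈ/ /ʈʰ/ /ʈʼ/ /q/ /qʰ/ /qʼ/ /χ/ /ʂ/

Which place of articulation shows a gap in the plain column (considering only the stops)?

place of articulation  plain     aspirated  ejective
bilabial          —         pʰ        pʼ      
retroflex         ʈ         ʈʰ        ʈʼ      
uvular            q         qʰ        qʼ      
Every place of articulation has a plain member except bilabial, where /p/ would be expected.

bilabial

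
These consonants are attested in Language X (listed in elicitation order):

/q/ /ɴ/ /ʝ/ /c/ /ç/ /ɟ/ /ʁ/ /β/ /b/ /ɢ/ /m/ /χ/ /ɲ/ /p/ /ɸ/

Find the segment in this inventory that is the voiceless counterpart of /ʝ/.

/ʝ/ is a voiced palatal fricative.
The voiceless counterpart is a voiceless palatal fricative — in this inventory, /ç/.

/ç/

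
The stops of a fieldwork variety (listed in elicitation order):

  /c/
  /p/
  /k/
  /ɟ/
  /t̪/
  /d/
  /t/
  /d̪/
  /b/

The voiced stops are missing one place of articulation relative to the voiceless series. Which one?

Voiceless: /p/ (bilabial), /t̪/ (dental), /t/ (alveolar), /c/ (palatal), /k/ (velar).
Voiced: /b/ (bilabial), /d̪/ (dental), /d/ (alveolar), /ɟ/ (palatal).
Every place of articulation has a voiced member except velar, where /ɡ/ would be expected.

velar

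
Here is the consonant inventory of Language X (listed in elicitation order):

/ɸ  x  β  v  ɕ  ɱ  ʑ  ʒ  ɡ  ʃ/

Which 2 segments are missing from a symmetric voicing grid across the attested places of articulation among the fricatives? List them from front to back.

/f/, /ɣ/

bilabial: voiceless /ɸ/, voiced /β/.
labiodental: voiceless —, voiced /v/.
postalveolar: voiceless /ʃ/, voiced /ʒ/.
alveolo-palatal: voiceless /ɕ/, voiced /ʑ/.
velar: voiceless /x/, voiced —.
Gaps, from front to back: labiodental lacks voiceless (/f/); velar lacks voiced (/ɣ/).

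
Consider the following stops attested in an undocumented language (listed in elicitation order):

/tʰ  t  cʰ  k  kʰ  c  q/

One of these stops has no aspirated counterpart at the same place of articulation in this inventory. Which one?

/q/

Alveolar: /t/ ~ /tʰ/
Palatal: /c/ ~ /cʰ/
Velar: /k/ ~ /kʰ/
Uvular: only /q/ (plain); no aspirated partner.
So /q/ is the unpaired segment.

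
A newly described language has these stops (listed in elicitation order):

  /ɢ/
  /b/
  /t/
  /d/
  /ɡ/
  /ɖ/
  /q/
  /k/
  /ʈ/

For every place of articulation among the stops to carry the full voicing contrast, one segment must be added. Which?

/p/

bilabial: voiceless —, voiced /b/.
alveolar: voiceless /t/, voiced /d/.
retroflex: voiceless /ʈ/, voiced /ɖ/.
velar: voiceless /k/, voiced /ɡ/.
uvular: voiceless /q/, voiced /ɢ/.
The bilabial row has no voiceless member, so the gap is the voiceless bilabial stop /p/.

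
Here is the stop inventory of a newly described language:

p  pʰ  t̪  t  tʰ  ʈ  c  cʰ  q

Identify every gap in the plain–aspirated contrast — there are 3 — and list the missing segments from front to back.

place of articulation  plain     aspirated
bilabial          p         pʰ      
dental            t̪        —       
alveolar          t         tʰ      
retroflex         ʈ         —       
palatal           c         cʰ      
uvular            q         —       
Gaps, from front to back: dental lacks aspirated (/t̪ʰ/); retroflex lacks aspirated (/ʈʰ/); uvular lacks aspirated (/qʰ/).

/t̪ʰ/, /ʈʰ/, /qʰ/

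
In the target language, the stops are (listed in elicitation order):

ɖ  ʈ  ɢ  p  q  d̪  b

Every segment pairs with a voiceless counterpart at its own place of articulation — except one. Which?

/d̪/

Bilabial: /p/ ~ /b/
Retroflex: /ʈ/ ~ /ɖ/
Uvular: /q/ ~ /ɢ/
Dental: only /d̪/ (voiced); no voiceless partner.
So /d̪/ is the unpaired segment.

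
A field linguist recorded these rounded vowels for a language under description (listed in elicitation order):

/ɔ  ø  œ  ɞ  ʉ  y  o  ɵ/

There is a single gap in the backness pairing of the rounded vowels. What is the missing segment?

height            front     central   back    
high              y         ʉ         —       
high-mid          ø         ɵ         o       
low-mid           œ         ɞ         ɔ       
The high row has no back member, so the gap is the high back rounded vowel /u/.

/u/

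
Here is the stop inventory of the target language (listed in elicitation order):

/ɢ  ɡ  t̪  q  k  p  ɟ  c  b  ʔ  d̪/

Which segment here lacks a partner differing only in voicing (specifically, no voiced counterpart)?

Bilabial: /p/ ~ /b/
Dental: /t̪/ ~ /d̪/
Palatal: /c/ ~ /ɟ/
Velar: /k/ ~ /ɡ/
Uvular: /q/ ~ /ɢ/
Glottal: only /ʔ/ (voiceless); no voiced partner.
So /ʔ/ is the unpaired segment.

/ʔ/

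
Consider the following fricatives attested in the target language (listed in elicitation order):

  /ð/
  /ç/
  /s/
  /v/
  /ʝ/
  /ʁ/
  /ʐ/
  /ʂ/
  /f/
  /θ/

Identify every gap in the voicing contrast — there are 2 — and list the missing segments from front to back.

place of articulation  voiceless  voiced  
labiodental       f         v       
dental            θ         ð       
alveolar          s         —       
retroflex         ʂ         ʐ       
palatal           ç         ʝ       
uvular            —         ʁ       
Gaps, from front to back: alveolar lacks voiced (/z/); uvular lacks voiceless (/χ/).

/z/, /χ/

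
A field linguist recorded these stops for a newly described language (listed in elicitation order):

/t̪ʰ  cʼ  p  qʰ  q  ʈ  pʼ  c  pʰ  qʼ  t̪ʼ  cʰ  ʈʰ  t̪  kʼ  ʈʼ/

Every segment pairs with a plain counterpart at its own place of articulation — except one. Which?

/kʼ/

Bilabial: /p/ ~ /pʰ/ ~ /pʼ/
Dental: /t̪/ ~ /t̪ʰ/ ~ /t̪ʼ/
Retroflex: /ʈ/ ~ /ʈʰ/ ~ /ʈʼ/
Palatal: /c/ ~ /cʰ/ ~ /cʼ/
Uvular: /q/ ~ /qʰ/ ~ /qʼ/
Velar: only /kʼ/ (ejective); no plain partner.
So /kʼ/ is the unpaired segment.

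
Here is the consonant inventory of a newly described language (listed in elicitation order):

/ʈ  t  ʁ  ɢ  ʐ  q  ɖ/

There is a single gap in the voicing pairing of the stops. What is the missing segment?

alveolar: voiceless /t/, voiced —.
retroflex: voiceless /ʈ/, voiced /ɖ/.
uvular: voiceless /q/, voiced /ɢ/.
The alveolar row has no voiced member, so the gap is the voiced alveolar stop /d/.

/d/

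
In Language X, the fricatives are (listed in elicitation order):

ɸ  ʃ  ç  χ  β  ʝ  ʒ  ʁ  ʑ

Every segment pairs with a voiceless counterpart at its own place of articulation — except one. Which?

/ʑ/

Bilabial: /ɸ/ ~ /β/
Postalveolar: /ʃ/ ~ /ʒ/
Palatal: /ç/ ~ /ʝ/
Uvular: /χ/ ~ /ʁ/
Alveolo-palatal: only /ʑ/ (voiced); no voiceless partner.
So /ʑ/ is the unpaired segment.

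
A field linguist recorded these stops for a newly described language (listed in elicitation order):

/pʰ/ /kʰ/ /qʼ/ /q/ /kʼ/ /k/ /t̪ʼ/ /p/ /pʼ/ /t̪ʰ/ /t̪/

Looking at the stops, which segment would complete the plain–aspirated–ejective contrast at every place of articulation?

/qʰ/

Plain: /p/ (bilabial), /t̪/ (dental), /k/ (velar), /q/ (uvular).
Aspirated: /pʰ/ (bilabial), /t̪ʰ/ (dental), /kʰ/ (velar).
Ejective: /pʼ/ (bilabial), /t̪ʼ/ (dental), /kʼ/ (velar), /qʼ/ (uvular).
The uvular row has no aspirated member, so the gap is the aspirated uvular stop /qʰ/.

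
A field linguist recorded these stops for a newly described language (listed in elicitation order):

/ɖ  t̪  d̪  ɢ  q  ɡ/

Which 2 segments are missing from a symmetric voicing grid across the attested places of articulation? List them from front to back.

/ʈ/, /k/

Voiceless: /t̪/ (dental), /q/ (uvular).
Voiced: /d̪/ (dental), /ɖ/ (retroflex), /ɡ/ (velar), /ɢ/ (uvular).
Gaps, from front to back: retroflex lacks voiceless (/ʈ/); velar lacks voiceless (/k/).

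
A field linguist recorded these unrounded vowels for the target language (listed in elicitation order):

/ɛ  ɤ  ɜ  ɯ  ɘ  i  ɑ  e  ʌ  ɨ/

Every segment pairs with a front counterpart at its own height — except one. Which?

High: /i/ ~ /ɨ/ ~ /ɯ/
High-mid: /e/ ~ /ɘ/ ~ /ɤ/
Low-mid: /ɛ/ ~ /ɜ/ ~ /ʌ/
Low: only /ɑ/ (back); no front partner.
So /ɑ/ is the unpaired segment.

/ɑ/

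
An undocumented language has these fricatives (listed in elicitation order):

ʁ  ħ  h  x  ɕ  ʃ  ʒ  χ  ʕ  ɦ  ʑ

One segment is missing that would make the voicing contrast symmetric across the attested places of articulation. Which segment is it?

Voiceless: /ʃ/ (postalveolar), /ɕ/ (alveolo-palatal), /x/ (velar), /χ/ (uvular), /ħ/ (pharyngeal), /h/ (glottal).
Voiced: /ʒ/ (postalveolar), /ʑ/ (alveolo-palatal), /ʁ/ (uvular), /ʕ/ (pharyngeal), /ɦ/ (glottal).
The velar row has no voiced member, so the gap is the voiced velar fricative /ɣ/.

/ɣ/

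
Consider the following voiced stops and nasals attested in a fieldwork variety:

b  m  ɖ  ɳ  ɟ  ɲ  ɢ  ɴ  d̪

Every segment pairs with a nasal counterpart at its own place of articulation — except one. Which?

Bilabial: /b/ ~ /m/
Retroflex: /ɖ/ ~ /ɳ/
Palatal: /ɟ/ ~ /ɲ/
Uvular: /ɢ/ ~ /ɴ/
Dental: only /d̪/ (oral stop); no nasal partner.
So /d̪/ is the unpaired segment.

/d̪/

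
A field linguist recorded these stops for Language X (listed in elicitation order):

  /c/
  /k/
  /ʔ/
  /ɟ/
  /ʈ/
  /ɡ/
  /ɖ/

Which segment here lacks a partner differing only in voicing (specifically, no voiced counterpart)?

/ʔ/

Retroflex: /ʈ/ ~ /ɖ/
Palatal: /c/ ~ /ɟ/
Velar: /k/ ~ /ɡ/
Glottal: only /ʔ/ (voiceless); no voiced partner.
So /ʔ/ is the unpaired segment.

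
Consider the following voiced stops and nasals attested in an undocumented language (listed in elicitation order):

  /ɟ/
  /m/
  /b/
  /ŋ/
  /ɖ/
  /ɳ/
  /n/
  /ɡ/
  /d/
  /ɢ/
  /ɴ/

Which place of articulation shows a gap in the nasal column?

bilabial: oral stop /b/, nasal /m/.
alveolar: oral stop /d/, nasal /n/.
retroflex: oral stop /ɖ/, nasal /ɳ/.
palatal: oral stop /ɟ/, nasal —.
velar: oral stop /ɡ/, nasal /ŋ/.
uvular: oral stop /ɢ/, nasal /ɴ/.
Every place of articulation has a nasal member except palatal, where /ɲ/ would be expected.

palatal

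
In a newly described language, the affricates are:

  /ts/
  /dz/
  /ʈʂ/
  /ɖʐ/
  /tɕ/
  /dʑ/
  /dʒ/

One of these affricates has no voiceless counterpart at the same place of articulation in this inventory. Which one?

Alveolar: /ts/ ~ /dz/
Retroflex: /ʈʂ/ ~ /ɖʐ/
Alveolo-palatal: /tɕ/ ~ /dʑ/
Postalveolar: only /dʒ/ (voiced); no voiceless partner.
So /dʒ/ is the unpaired segment.

/dʒ/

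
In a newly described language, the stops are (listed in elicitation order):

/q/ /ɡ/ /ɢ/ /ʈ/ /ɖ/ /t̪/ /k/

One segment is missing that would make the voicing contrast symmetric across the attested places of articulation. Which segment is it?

/d̪/

dental: voiceless /t̪/, voiced —.
retroflex: voiceless /ʈ/, voiced /ɖ/.
velar: voiceless /k/, voiced /ɡ/.
uvular: voiceless /q/, voiced /ɢ/.
The dental row has no voiced member, so the gap is the voiced dental stop /d̪/.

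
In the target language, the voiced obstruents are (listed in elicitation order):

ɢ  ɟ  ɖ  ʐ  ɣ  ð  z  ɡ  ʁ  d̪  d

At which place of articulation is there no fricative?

dental: stop /d̪/, fricative /ð/.
alveolar: stop /d/, fricative /z/.
retroflex: stop /ɖ/, fricative /ʐ/.
palatal: stop /ɟ/, fricative —.
velar: stop /ɡ/, fricative /ɣ/.
uvular: stop /ɢ/, fricative /ʁ/.
Every place of articulation has a fricative member except palatal, where /ʝ/ would be expected.

palatal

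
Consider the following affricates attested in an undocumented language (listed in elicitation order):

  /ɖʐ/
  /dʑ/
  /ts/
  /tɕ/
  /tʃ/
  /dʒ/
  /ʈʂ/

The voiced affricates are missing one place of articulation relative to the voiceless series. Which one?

place of articulation  voiceless  voiced  
alveolar          ts        —       
postalveolar      tʃ        dʒ      
retroflex         ʈʂ        ɖʐ      
alveolo-palatal   tɕ        dʑ      
Every place of articulation has a voiced member except alveolar, where /dz/ would be expected.

alveolar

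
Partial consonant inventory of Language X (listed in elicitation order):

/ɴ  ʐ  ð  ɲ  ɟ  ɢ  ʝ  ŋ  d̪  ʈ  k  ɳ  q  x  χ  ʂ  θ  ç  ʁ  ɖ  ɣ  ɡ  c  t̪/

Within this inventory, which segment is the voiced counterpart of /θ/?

/θ/ is a voiceless dental fricative.
The voiced counterpart is a voiced dental fricative — in this inventory, /ð/.

/ð/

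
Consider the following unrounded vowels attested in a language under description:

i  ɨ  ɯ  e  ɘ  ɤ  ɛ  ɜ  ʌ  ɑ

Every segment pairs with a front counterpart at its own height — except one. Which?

/ɑ/

High: /i/ ~ /ɨ/ ~ /ɯ/
High-mid: /e/ ~ /ɘ/ ~ /ɤ/
Low-mid: /ɛ/ ~ /ɜ/ ~ /ʌ/
Low: only /ɑ/ (back); no front partner.
So /ɑ/ is the unpaired segment.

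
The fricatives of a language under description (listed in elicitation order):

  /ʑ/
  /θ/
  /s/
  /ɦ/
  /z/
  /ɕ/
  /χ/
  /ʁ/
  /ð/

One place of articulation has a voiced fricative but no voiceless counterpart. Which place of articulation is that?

place of articulation  voiceless  voiced  
dental            θ         ð       
alveolar          s         z       
alveolo-palatal   ɕ         ʑ       
uvular            χ         ʁ       
glottal           —         ɦ       
Every place of articulation has a voiceless member except glottal, where /h/ would be expected.

glottal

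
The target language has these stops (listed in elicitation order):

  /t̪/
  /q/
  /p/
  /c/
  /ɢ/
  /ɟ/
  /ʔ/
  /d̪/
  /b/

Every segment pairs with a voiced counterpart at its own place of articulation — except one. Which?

Bilabial: /p/ ~ /b/
Dental: /t̪/ ~ /d̪/
Palatal: /c/ ~ /ɟ/
Uvular: /q/ ~ /ɢ/
Glottal: only /ʔ/ (voiceless); no voiced partner.
So /ʔ/ is the unpaired segment.

/ʔ/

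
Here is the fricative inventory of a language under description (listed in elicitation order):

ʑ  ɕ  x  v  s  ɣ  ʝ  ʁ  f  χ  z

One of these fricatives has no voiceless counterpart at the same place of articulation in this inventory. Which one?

/ʝ/

Labiodental: /f/ ~ /v/
Alveolar: /s/ ~ /z/
Alveolo-palatal: /ɕ/ ~ /ʑ/
Velar: /x/ ~ /ɣ/
Uvular: /χ/ ~ /ʁ/
Palatal: only /ʝ/ (voiced); no voiceless partner.
So /ʝ/ is the unpaired segment.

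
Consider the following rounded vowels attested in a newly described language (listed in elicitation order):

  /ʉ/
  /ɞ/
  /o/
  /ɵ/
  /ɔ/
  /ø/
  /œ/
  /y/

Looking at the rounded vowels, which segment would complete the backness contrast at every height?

high: front /y/, central /ʉ/, back —.
high-mid: front /ø/, central /ɵ/, back /o/.
low-mid: front /œ/, central /ɞ/, back /ɔ/.
The high row has no back member, so the gap is the high back rounded vowel /u/.

/u/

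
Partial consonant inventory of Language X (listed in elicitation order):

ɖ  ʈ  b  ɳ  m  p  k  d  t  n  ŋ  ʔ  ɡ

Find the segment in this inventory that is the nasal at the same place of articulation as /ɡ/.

/ɡ/ is a voiced velar stop.
The nasal at the same place is a velar nasal — in this inventory, /ŋ/.

/ŋ/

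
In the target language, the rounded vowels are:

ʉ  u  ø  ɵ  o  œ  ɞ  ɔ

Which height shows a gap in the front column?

high

Front: /ø/ (high-mid), /œ/ (low-mid).
Central: /ʉ/ (high), /ɵ/ (high-mid), /ɞ/ (low-mid).
Back: /u/ (high), /o/ (high-mid), /ɔ/ (low-mid).
Every height has a front member except high, where /y/ would be expected.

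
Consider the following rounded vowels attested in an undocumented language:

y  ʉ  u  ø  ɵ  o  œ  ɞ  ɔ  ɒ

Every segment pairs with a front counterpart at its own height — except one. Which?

High: /y/ ~ /ʉ/ ~ /u/
High-mid: /ø/ ~ /ɵ/ ~ /o/
Low-mid: /œ/ ~ /ɞ/ ~ /ɔ/
Low: only /ɒ/ (back); no front partner.
So /ɒ/ is the unpaired segment.

/ɒ/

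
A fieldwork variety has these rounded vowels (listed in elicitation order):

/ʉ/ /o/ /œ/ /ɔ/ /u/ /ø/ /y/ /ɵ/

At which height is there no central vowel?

low-mid

high: front /y/, central /ʉ/, back /u/.
high-mid: front /ø/, central /ɵ/, back /o/.
low-mid: front /œ/, central —, back /ɔ/.
Every height has a central member except low-mid, where /ɞ/ would be expected.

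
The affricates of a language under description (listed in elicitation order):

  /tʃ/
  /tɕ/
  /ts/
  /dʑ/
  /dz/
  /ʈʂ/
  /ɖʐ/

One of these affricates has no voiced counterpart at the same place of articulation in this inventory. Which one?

Alveolar: /ts/ ~ /dz/
Retroflex: /ʈʂ/ ~ /ɖʐ/
Alveolo-palatal: /tɕ/ ~ /dʑ/
Postalveolar: only /tʃ/ (voiceless); no voiced partner.
So /tʃ/ is the unpaired segment.

/tʃ/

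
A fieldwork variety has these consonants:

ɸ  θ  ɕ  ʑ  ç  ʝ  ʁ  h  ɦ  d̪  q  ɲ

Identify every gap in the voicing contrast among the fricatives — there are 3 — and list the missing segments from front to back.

/β/, /ð/, /χ/

place of articulation  voiceless  voiced  
bilabial          ɸ         —       
dental            θ         —       
alveolo-palatal   ɕ         ʑ       
palatal           ç         ʝ       
uvular            —         ʁ       
glottal           h         ɦ       
Gaps, from front to back: bilabial lacks voiced (/β/); dental lacks voiced (/ð/); uvular lacks voiceless (/χ/).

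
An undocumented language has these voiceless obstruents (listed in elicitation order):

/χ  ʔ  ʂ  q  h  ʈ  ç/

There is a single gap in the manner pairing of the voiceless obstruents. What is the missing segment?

/c/

place of articulation  stop      fricative
retroflex         ʈ         ʂ       
palatal           —         ç       
uvular            q         χ       
glottal           ʔ         h       
The palatal row has no stop member, so the gap is the palatal stop /c/.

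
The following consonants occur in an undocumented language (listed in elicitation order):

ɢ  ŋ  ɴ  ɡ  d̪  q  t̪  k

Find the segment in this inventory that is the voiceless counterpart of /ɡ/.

/ɡ/ is a voiced velar stop.
The voiceless counterpart is a voiceless velar stop — in this inventory, /k/.

/k/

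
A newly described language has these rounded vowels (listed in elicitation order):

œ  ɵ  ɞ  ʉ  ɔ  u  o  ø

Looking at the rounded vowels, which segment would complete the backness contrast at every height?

/y/

high: front —, central /ʉ/, back /u/.
high-mid: front /ø/, central /ɵ/, back /o/.
low-mid: front /œ/, central /ɞ/, back /ɔ/.
The high row has no front member, so the gap is the high front rounded vowel /y/.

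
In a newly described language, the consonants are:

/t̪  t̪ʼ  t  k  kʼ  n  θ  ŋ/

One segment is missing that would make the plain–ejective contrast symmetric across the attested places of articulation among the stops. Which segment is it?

/tʼ/

dental: plain /t̪/, ejective /t̪ʼ/.
alveolar: plain /t/, ejective —.
velar: plain /k/, ejective /kʼ/.
The alveolar row has no ejective member, so the gap is the ejective alveolar stop /tʼ/.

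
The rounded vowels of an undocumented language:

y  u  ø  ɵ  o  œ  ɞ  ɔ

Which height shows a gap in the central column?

height            front     central   back    
high              y         —         u       
high-mid          ø         ɵ         o       
low-mid           œ         ɞ         ɔ       
Every height has a central member except high, where /ʉ/ would be expected.

high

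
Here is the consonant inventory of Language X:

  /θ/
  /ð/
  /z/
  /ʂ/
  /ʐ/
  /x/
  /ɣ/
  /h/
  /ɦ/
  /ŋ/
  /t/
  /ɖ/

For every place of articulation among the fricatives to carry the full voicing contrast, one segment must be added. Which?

/s/

dental: voiceless /θ/, voiced /ð/.
alveolar: voiceless —, voiced /z/.
retroflex: voiceless /ʂ/, voiced /ʐ/.
velar: voiceless /x/, voiced /ɣ/.
glottal: voiceless /h/, voiced /ɦ/.
The alveolar row has no voiceless member, so the gap is the voiceless alveolar fricative /s/.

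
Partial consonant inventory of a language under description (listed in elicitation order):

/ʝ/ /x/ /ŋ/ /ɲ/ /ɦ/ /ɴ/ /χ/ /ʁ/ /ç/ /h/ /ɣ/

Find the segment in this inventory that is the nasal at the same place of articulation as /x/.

/ŋ/

/x/ is a voiceless velar fricative.
The nasal at the same place is a velar nasal — in this inventory, /ŋ/.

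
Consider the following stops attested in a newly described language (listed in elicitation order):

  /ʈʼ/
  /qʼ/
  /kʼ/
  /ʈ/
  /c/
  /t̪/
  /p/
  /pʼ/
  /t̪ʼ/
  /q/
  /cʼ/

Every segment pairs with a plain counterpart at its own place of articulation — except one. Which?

/kʼ/

Bilabial: /p/ ~ /pʼ/
Dental: /t̪/ ~ /t̪ʼ/
Retroflex: /ʈ/ ~ /ʈʼ/
Palatal: /c/ ~ /cʼ/
Uvular: /q/ ~ /qʼ/
Velar: only /kʼ/ (ejective); no plain partner.
So /kʼ/ is the unpaired segment.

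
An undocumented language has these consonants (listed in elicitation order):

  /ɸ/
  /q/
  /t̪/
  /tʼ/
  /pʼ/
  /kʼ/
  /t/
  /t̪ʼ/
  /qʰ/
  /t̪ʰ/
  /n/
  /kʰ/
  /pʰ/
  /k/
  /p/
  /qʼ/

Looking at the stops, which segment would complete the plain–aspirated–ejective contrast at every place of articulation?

Plain: /p/ (bilabial), /t̪/ (dental), /t/ (alveolar), /k/ (velar), /q/ (uvular).
Aspirated: /pʰ/ (bilabial), /t̪ʰ/ (dental), /kʰ/ (velar), /qʰ/ (uvular).
Ejective: /pʼ/ (bilabial), /t̪ʼ/ (dental), /tʼ/ (alveolar), /kʼ/ (velar), /qʼ/ (uvular).
The alveolar row has no aspirated member, so the gap is the aspirated alveolar stop /tʰ/.

/tʰ/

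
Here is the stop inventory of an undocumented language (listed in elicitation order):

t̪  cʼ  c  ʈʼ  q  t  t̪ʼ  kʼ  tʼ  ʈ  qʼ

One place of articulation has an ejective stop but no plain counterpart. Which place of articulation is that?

dental: plain /t̪/, ejective /t̪ʼ/.
alveolar: plain /t/, ejective /tʼ/.
retroflex: plain /ʈ/, ejective /ʈʼ/.
palatal: plain /c/, ejective /cʼ/.
velar: plain —, ejective /kʼ/.
uvular: plain /q/, ejective /qʼ/.
Every place of articulation has a plain member except velar, where /k/ would be expected.

velar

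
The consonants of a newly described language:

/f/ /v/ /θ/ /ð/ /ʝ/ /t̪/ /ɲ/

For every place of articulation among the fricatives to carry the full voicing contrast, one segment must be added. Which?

/ç/

labiodental: voiceless /f/, voiced /v/.
dental: voiceless /θ/, voiced /ð/.
palatal: voiceless —, voiced /ʝ/.
The palatal row has no voiceless member, so the gap is the voiceless palatal fricative /ç/.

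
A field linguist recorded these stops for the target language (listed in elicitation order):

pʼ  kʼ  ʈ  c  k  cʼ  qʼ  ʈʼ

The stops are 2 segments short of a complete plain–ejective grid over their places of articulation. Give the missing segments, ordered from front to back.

/p/, /q/

place of articulation  plain     ejective
bilabial          —         pʼ      
retroflex         ʈ         ʈʼ      
palatal           c         cʼ      
velar             k         kʼ      
uvular            —         qʼ      
Gaps, from front to back: bilabial lacks plain (/p/); uvular lacks plain (/q/).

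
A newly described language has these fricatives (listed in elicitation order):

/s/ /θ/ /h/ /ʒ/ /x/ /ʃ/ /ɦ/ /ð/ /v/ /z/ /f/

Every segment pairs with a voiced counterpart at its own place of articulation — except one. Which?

/x/

Labiodental: /f/ ~ /v/
Dental: /θ/ ~ /ð/
Alveolar: /s/ ~ /z/
Postalveolar: /ʃ/ ~ /ʒ/
Glottal: /h/ ~ /ɦ/
Velar: only /x/ (voiceless); no voiced partner.
So /x/ is the unpaired segment.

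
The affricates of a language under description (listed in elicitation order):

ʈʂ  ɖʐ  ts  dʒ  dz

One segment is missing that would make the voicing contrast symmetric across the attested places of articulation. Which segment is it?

/tʃ/

place of articulation  voiceless  voiced  
alveolar          ts        dz      
postalveolar      —         dʒ      
retroflex         ʈʂ        ɖʐ      
The postalveolar row has no voiceless member, so the gap is the voiceless postalveolar affricate /tʃ/.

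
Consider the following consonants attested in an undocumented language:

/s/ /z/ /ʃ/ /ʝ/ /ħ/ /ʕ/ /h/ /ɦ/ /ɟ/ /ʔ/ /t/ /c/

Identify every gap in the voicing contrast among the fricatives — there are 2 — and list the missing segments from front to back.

alveolar: voiceless /s/, voiced /z/.
postalveolar: voiceless /ʃ/, voiced —.
palatal: voiceless —, voiced /ʝ/.
pharyngeal: voiceless /ħ/, voiced /ʕ/.
glottal: voiceless /h/, voiced /ɦ/.
Gaps, from front to back: postalveolar lacks voiced (/ʒ/); palatal lacks voiceless (/ç/).

/ʒ/, /ç/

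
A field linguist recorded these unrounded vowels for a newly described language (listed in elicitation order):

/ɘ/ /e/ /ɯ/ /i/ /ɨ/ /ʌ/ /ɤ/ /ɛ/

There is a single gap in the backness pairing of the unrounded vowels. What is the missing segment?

high: front /i/, central /ɨ/, back /ɯ/.
high-mid: front /e/, central /ɘ/, back /ɤ/.
low-mid: front /ɛ/, central —, back /ʌ/.
The low-mid row has no central member, so the gap is the low-mid central unrounded vowel /ɜ/.

/ɜ/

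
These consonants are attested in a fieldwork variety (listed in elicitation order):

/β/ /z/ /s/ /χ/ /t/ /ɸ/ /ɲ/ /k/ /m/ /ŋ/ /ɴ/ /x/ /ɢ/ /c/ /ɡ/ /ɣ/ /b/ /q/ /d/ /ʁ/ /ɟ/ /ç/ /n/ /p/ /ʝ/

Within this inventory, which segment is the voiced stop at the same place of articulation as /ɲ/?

/ɟ/

/ɲ/ is a palatal nasal.
The voiced stop at the same place is a voiced palatal stop — in this inventory, /ɟ/.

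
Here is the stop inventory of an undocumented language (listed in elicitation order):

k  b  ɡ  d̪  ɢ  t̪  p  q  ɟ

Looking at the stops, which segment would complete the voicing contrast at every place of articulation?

/c/

bilabial: voiceless /p/, voiced /b/.
dental: voiceless /t̪/, voiced /d̪/.
palatal: voiceless —, voiced /ɟ/.
velar: voiceless /k/, voiced /ɡ/.
uvular: voiceless /q/, voiced /ɢ/.
The palatal row has no voiceless member, so the gap is the voiceless palatal stop /c/.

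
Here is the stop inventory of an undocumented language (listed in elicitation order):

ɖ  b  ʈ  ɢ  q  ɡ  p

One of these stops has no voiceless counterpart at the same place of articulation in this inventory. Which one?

/ɡ/

Bilabial: /p/ ~ /b/
Retroflex: /ʈ/ ~ /ɖ/
Uvular: /q/ ~ /ɢ/
Velar: only /ɡ/ (voiced); no voiceless partner.
So /ɡ/ is the unpaired segment.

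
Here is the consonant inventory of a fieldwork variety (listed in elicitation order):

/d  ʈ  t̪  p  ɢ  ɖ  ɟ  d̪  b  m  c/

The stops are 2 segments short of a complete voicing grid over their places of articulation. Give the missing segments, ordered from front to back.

/t/, /q/

bilabial: voiceless /p/, voiced /b/.
dental: voiceless /t̪/, voiced /d̪/.
alveolar: voiceless —, voiced /d/.
retroflex: voiceless /ʈ/, voiced /ɖ/.
palatal: voiceless /c/, voiced /ɟ/.
uvular: voiceless —, voiced /ɢ/.
Gaps, from front to back: alveolar lacks voiceless (/t/); uvular lacks voiceless (/q/).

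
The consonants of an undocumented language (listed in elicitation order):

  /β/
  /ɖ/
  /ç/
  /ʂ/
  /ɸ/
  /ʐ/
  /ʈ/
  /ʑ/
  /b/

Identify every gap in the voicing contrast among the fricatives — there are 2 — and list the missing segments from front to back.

Voiceless: /ɸ/ (bilabial), /ʂ/ (retroflex), /ç/ (palatal).
Voiced: /β/ (bilabial), /ʐ/ (retroflex), /ʑ/ (alveolo-palatal).
Gaps, from front to back: alveolo-palatal lacks voiceless (/ɕ/); palatal lacks voiced (/ʝ/).

/ɕ/, /ʝ/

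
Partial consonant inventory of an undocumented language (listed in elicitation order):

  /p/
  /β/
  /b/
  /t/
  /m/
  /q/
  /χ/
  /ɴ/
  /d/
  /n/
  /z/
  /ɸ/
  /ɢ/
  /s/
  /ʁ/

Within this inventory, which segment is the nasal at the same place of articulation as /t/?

/n/

/t/ is a voiceless alveolar stop.
The nasal at the same place is an alveolar nasal — in this inventory, /n/.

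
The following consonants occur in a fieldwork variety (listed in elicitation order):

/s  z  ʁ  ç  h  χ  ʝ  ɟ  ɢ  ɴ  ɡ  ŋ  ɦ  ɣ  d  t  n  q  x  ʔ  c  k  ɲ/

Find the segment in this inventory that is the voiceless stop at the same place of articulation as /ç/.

/ç/ is a voiceless palatal fricative.
The voiceless stop at the same place is a voiceless palatal stop — in this inventory, /c/.

/c/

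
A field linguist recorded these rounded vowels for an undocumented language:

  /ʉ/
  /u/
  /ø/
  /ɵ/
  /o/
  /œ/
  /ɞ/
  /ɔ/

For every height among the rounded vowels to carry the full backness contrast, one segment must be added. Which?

high: front —, central /ʉ/, back /u/.
high-mid: front /ø/, central /ɵ/, back /o/.
low-mid: front /œ/, central /ɞ/, back /ɔ/.
The high row has no front member, so the gap is the high front rounded vowel /y/.

/y/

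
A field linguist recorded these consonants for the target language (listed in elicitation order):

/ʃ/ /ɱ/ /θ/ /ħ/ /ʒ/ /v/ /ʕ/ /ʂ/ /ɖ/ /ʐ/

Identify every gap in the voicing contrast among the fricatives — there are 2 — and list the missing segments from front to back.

labiodental: voiceless —, voiced /v/.
dental: voiceless /θ/, voiced —.
postalveolar: voiceless /ʃ/, voiced /ʒ/.
retroflex: voiceless /ʂ/, voiced /ʐ/.
pharyngeal: voiceless /ħ/, voiced /ʕ/.
Gaps, from front to back: labiodental lacks voiceless (/f/); dental lacks voiced (/ð/).

/f/, /ð/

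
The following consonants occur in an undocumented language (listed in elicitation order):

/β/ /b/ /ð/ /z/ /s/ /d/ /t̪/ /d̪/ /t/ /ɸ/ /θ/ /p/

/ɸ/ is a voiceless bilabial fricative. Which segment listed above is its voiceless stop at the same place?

/p/

The voiceless stop at the same place is a voiceless bilabial stop — in this inventory, /p/.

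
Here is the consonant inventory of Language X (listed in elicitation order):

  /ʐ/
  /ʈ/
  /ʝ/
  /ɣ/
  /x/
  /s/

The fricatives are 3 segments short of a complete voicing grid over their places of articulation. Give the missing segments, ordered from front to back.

alveolar: voiceless /s/, voiced —.
retroflex: voiceless —, voiced /ʐ/.
palatal: voiceless —, voiced /ʝ/.
velar: voiceless /x/, voiced /ɣ/.
Gaps, from front to back: alveolar lacks voiced (/z/); retroflex lacks voiceless (/ʂ/); palatal lacks voiceless (/ç/).

/z/, /ʂ/, /ç/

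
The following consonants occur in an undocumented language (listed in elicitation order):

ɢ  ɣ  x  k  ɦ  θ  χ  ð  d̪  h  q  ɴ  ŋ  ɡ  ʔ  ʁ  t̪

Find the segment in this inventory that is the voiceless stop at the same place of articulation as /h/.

/ʔ/

/h/ is a voiceless glottal fricative.
The voiceless stop at the same place is a voiceless glottal stop — in this inventory, /ʔ/.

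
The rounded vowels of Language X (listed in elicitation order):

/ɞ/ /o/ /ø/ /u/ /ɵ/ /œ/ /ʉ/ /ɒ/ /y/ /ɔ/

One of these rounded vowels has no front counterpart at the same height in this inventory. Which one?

/ɒ/

High: /y/ ~ /ʉ/ ~ /u/
High-mid: /ø/ ~ /ɵ/ ~ /o/
Low-mid: /œ/ ~ /ɞ/ ~ /ɔ/
Low: only /ɒ/ (back); no front partner.
So /ɒ/ is the unpaired segment.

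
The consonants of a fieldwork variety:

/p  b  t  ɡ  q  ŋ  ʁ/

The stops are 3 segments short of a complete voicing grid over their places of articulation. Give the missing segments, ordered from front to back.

place of articulation  voiceless  voiced  
bilabial          p         b       
alveolar          t         —       
velar             —         ɡ       
uvular            q         —       
Gaps, from front to back: alveolar lacks voiced (/d/); velar lacks voiceless (/k/); uvular lacks voiced (/ɢ/).

/d/, /k/, /ɢ/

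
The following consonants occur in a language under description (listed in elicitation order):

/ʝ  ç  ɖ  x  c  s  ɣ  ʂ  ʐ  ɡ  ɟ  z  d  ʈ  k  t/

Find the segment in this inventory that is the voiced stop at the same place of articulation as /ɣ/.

/ɡ/

/ɣ/ is a voiced velar fricative.
The voiced stop at the same place is a voiced velar stop — in this inventory, /ɡ/.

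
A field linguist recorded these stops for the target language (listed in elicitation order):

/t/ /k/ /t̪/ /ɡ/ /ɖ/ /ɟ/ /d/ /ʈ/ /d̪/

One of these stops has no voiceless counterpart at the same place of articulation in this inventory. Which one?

/ɟ/

Dental: /t̪/ ~ /d̪/
Alveolar: /t/ ~ /d/
Retroflex: /ʈ/ ~ /ɖ/
Velar: /k/ ~ /ɡ/
Palatal: only /ɟ/ (voiced); no voiceless partner.
So /ɟ/ is the unpaired segment.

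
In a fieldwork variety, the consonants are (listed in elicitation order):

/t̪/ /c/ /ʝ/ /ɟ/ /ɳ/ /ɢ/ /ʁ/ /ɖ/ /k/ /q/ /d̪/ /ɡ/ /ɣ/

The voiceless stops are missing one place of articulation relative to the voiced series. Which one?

place of articulation  voiceless  voiced  
dental            t̪        d̪      
retroflex         —         ɖ       
palatal           c         ɟ       
velar             k         ɡ       
uvular            q         ɢ       
Every place of articulation has a voiceless member except retroflex, where /ʈ/ would be expected.

retroflex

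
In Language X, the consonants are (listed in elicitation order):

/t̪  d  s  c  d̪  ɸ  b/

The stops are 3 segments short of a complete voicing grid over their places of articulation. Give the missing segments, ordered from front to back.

bilabial: voiceless —, voiced /b/.
dental: voiceless /t̪/, voiced /d̪/.
alveolar: voiceless —, voiced /d/.
palatal: voiceless /c/, voiced —.
Gaps, from front to back: bilabial lacks voiceless (/p/); alveolar lacks voiceless (/t/); palatal lacks voiced (/ɟ/).

/p/, /t/, /ɟ/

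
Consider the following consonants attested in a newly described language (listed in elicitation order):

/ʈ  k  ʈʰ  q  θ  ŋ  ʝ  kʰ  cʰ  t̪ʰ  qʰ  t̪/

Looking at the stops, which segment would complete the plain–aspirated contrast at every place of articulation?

/c/

dental: plain /t̪/, aspirated /t̪ʰ/.
retroflex: plain /ʈ/, aspirated /ʈʰ/.
palatal: plain —, aspirated /cʰ/.
velar: plain /k/, aspirated /kʰ/.
uvular: plain /q/, aspirated /qʰ/.
The palatal row has no plain member, so the gap is the plain palatal stop /c/.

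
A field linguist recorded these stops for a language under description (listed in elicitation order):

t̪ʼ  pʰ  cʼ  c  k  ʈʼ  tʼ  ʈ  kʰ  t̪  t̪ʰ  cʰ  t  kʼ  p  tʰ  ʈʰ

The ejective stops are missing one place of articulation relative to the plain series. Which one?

Plain: /p/ (bilabial), /t̪/ (dental), /t/ (alveolar), /ʈ/ (retroflex), /c/ (palatal), /k/ (velar).
Aspirated: /pʰ/ (bilabial), /t̪ʰ/ (dental), /tʰ/ (alveolar), /ʈʰ/ (retroflex), /cʰ/ (palatal), /kʰ/ (velar).
Ejective: /t̪ʼ/ (dental), /tʼ/ (alveolar), /ʈʼ/ (retroflex), /cʼ/ (palatal), /kʼ/ (velar).
Every place of articulation has an ejective member except bilabial, where /pʼ/ would be expected.

bilabial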